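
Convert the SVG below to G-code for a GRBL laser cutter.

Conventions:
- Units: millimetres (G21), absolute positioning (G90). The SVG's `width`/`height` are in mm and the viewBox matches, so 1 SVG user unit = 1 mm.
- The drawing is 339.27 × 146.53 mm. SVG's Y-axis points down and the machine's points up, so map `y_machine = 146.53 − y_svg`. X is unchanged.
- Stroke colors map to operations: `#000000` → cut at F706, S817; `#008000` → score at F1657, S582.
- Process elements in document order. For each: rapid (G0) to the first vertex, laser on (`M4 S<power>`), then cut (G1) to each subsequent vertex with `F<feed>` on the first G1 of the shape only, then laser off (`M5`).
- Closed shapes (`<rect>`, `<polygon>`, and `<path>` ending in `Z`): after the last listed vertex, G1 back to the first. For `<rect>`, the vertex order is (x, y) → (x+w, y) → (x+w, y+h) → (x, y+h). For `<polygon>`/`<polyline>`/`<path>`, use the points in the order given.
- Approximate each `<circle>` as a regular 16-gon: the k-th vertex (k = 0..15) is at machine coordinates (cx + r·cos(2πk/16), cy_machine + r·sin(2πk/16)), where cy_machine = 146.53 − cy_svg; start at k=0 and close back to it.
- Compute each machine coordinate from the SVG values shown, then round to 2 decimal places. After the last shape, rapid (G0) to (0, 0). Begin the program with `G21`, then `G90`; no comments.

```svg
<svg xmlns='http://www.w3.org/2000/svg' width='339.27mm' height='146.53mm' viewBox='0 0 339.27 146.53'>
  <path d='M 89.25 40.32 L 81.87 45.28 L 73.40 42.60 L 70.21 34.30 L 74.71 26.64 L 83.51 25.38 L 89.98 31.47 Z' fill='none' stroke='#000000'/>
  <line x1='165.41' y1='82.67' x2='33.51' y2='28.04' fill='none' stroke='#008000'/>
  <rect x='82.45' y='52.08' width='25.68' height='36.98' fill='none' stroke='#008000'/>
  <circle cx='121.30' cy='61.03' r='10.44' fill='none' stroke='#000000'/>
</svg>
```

Since the viewBox matches the mm dimensions, user units are millimetres directly. The only transform is the Y-flip y_m = 146.53 − y_svg.

Shape 1 is a regular polygon drawn with `<path>`. Its stroke #000000 means cut at S817, F706. After flipping Y the toolpath is (89.25,106.21) → (81.87,101.25) → (73.40,103.93) → (70.21,112.23) → (74.71,119.89) → (83.51,121.15) → (89.98,115.06) → (89.25,106.21), returning to the start.

Shape 2 is a line segment drawn with `<line>`. Its stroke #008000 means score at S582, F1657. After flipping Y the toolpath is (165.41,63.86) → (33.51,118.49).

Shape 3 is a rectangle drawn with `<rect>`. Its stroke #008000 means score at S582, F1657. After flipping Y the toolpath is (82.45,94.45) → (108.13,94.45) → (108.13,57.47) → (82.45,57.47) → (82.45,94.45), returning to the start.

Shape 4 is a circle drawn with `<circle>`. Its stroke #000000 means cut at S817, F706. After flipping Y the toolpath is (131.74,85.50) → (130.95,89.50) → (128.68,92.88) → (125.30,95.15) → (121.30,95.94) → (117.30,95.15) → (113.92,92.88) → (111.65,89.50) → (110.86,85.50) → (111.65,81.50) → (113.92,78.12) → (117.30,75.85) → (121.30,75.06) → (125.30,75.85) → (128.68,78.12) → (130.95,81.50) → (131.74,85.50), returning to the start.

G21
G90
G0 X89.25 Y106.21
M4 S817
G1 X81.87 Y101.25 F706
G1 X73.40 Y103.93
G1 X70.21 Y112.23
G1 X74.71 Y119.89
G1 X83.51 Y121.15
G1 X89.98 Y115.06
G1 X89.25 Y106.21
M5
G0 X165.41 Y63.86
M4 S582
G1 X33.51 Y118.49 F1657
M5
G0 X82.45 Y94.45
M4 S582
G1 X108.13 Y94.45 F1657
G1 X108.13 Y57.47
G1 X82.45 Y57.47
G1 X82.45 Y94.45
M5
G0 X131.74 Y85.50
M4 S817
G1 X130.95 Y89.50 F706
G1 X128.68 Y92.88
G1 X125.30 Y95.15
G1 X121.30 Y95.94
G1 X117.30 Y95.15
G1 X113.92 Y92.88
G1 X111.65 Y89.50
G1 X110.86 Y85.50
G1 X111.65 Y81.50
G1 X113.92 Y78.12
G1 X117.30 Y75.85
G1 X121.30 Y75.06
G1 X125.30 Y75.85
G1 X128.68 Y78.12
G1 X130.95 Y81.50
G1 X131.74 Y85.50
M5
G0 X0.00 Y0.00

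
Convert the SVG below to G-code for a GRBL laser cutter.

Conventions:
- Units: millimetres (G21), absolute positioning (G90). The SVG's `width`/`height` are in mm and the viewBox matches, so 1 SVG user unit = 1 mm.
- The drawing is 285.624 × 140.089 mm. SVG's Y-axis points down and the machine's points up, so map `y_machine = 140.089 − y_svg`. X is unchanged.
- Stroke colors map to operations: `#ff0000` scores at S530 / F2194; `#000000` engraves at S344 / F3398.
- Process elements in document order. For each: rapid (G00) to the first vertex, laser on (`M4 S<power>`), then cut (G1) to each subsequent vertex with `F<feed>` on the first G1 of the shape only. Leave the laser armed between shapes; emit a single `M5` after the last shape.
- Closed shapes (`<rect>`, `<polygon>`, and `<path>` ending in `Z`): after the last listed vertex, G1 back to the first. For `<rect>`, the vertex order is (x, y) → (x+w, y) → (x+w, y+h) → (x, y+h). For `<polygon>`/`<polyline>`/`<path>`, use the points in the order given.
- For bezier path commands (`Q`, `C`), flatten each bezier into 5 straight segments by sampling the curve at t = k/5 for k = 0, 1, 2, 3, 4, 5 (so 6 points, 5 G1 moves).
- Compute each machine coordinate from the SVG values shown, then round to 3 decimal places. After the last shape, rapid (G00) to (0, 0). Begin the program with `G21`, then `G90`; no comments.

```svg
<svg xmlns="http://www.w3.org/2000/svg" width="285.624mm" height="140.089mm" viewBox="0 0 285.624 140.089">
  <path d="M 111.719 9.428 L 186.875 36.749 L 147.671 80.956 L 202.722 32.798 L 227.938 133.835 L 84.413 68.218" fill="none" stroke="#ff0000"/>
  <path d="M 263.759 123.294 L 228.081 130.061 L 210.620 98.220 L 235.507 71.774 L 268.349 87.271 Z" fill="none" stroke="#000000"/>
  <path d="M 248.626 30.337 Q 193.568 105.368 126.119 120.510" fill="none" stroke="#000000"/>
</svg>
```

viewBox `0 0 285.624 140.089` with mm width/height → 1 unit = 1 mm. Flip: y_m = 140.089 − y_svg.

**Shape 1** — `<path>` open polyline, stroke `#ff0000` → score (S530, F2194). Machine vertices: (111.719,130.661) → (186.875,103.340) → (147.671,59.133) → (202.722,107.291) → (227.938,6.254) → (84.413,71.871). Open path.

**Shape 2** — `<path>` regular polygon, stroke `#000000` → engrave (S344, F3398). Machine vertices: (263.759,16.795) → (228.081,10.028) → (210.620,41.869) → (235.507,68.315) → (268.349,52.818) → (263.759,16.795). Closed: final G1 returns to the first vertex.

**Shape 3** — `<path>` quadratic bezier, stroke `#000000` → engrave (S344, F3398). Control points (SVG): P0=(248.626,30.337), P1=(193.568,105.368), P2=(126.119,120.510); sampled at t=k/5. Machine vertices: (248.626,109.752) → (226.107,82.135) → (202.597,59.309) → (178.096,41.275) → (152.603,28.031) → (126.119,19.579). Open path.

G21
G90
G00 X111.719 Y130.661
M4 S530
G1 X186.875 Y103.340 F2194
G1 X147.671 Y59.133
G1 X202.722 Y107.291
G1 X227.938 Y6.254
G1 X84.413 Y71.871
G00 X263.759 Y16.795
M4 S344
G1 X228.081 Y10.028 F3398
G1 X210.620 Y41.869
G1 X235.507 Y68.315
G1 X268.349 Y52.818
G1 X263.759 Y16.795
G00 X248.626 Y109.752
M4 S344
G1 X226.107 Y82.135 F3398
G1 X202.597 Y59.309
G1 X178.096 Y41.275
G1 X152.603 Y28.031
G1 X126.119 Y19.579
M5
G00 X0.000 Y0.000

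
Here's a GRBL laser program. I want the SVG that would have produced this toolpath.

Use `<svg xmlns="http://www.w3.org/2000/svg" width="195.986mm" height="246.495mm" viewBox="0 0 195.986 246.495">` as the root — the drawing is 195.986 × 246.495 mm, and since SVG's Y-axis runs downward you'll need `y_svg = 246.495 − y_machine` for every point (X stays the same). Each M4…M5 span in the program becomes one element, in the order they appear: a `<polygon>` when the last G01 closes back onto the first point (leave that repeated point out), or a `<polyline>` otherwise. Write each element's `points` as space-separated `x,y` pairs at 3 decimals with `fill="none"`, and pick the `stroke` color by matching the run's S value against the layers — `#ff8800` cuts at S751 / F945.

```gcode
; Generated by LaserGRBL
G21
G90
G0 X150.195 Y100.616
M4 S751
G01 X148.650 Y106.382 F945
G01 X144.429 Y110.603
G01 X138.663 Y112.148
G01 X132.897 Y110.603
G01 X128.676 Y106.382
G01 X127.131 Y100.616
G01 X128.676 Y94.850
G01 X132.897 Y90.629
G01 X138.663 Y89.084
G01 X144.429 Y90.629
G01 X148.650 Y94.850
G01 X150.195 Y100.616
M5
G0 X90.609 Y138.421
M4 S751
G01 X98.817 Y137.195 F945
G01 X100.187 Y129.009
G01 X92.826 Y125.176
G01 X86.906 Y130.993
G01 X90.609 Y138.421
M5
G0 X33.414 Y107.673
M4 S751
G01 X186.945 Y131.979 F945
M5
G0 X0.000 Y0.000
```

Machine Y-up, SVG Y-down with viewBox height 246.495, so y_svg = 246.495 − y_machine; X carries over. Every run uses S751, so all elements get stroke `#ff8800` (cut).

Run 1: The run returns to its start, so emit a `<polygon>` with points (Y-flipped): 150.195,145.879 148.650,140.113 144.429,135.892 138.663,134.347 132.897,135.892 128.676,140.113 127.131,145.879 128.676,151.645 132.897,155.866 138.663,157.411 144.429,155.866 148.650,151.645.

Run 2: The run returns to its start, so emit a `<polygon>` with points (Y-flipped): 90.609,108.074 98.817,109.300 100.187,117.486 92.826,121.319 86.906,115.502.

Run 3: The run is open, so emit a `<polyline>` with points (Y-flipped): 33.414,138.822 186.945,114.516.

<svg xmlns="http://www.w3.org/2000/svg" width="195.986mm" height="246.495mm" viewBox="0 0 195.986 246.495">
  <polygon points="150.195,145.879 148.650,140.113 144.429,135.892 138.663,134.347 132.897,135.892 128.676,140.113 127.131,145.879 128.676,151.645 132.897,155.866 138.663,157.411 144.429,155.866 148.650,151.645" fill="none" stroke="#ff8800"/>
  <polygon points="90.609,108.074 98.817,109.300 100.187,117.486 92.826,121.319 86.906,115.502" fill="none" stroke="#ff8800"/>
  <polyline points="33.414,138.822 186.945,114.516" fill="none" stroke="#ff8800"/>
</svg>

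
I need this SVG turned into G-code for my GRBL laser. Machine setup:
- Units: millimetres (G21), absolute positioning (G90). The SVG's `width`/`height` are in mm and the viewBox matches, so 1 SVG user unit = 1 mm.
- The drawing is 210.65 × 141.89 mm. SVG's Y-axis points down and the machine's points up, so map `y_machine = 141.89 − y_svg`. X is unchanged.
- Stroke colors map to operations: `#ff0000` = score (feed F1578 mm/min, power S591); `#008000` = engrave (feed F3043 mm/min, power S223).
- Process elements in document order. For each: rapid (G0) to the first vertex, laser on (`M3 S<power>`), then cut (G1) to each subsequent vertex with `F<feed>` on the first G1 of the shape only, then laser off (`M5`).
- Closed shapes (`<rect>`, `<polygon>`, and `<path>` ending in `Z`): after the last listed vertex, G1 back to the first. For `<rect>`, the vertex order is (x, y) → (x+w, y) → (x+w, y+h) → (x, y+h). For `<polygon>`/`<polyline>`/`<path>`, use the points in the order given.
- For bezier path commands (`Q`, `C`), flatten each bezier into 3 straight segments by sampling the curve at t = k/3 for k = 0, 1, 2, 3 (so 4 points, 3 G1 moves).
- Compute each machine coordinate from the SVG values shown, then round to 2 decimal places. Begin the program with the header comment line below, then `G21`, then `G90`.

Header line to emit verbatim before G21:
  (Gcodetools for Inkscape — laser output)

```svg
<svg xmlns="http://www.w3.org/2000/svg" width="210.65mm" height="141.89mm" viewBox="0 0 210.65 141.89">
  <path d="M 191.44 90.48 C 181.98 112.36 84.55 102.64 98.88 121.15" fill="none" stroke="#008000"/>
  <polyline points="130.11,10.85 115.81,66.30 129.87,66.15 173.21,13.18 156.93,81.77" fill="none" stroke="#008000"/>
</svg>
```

viewBox `0 0 210.65 141.89` with mm width/height → 1 unit = 1 mm. Flip: y_m = 141.89 − y_svg.

**Shape 1** — `<path>` cubic bezier, stroke `#008000` → engrave (S223, F3043). Control points (SVG): P0=(191.44,90.48), P1=(181.98,112.36), P2=(84.55,102.64), P3=(98.88,121.15); sampled at t=k/3. Machine vertices: (191.44,51.41) → (160.05,37.85) → (114.41,32.06) → (98.88,20.74). Open path.

**Shape 2** — `<polyline>` open polyline, stroke `#008000` → engrave (S223, F3043). Machine vertices: (130.11,131.04) → (115.81,75.59) → (129.87,75.74) → (173.21,128.71) → (156.93,60.12). Open path.

(Gcodetools for Inkscape — laser output)
G21
G90
G0 X191.44 Y51.41
M3 S223
G1 X160.05 Y37.85 F3043
G1 X114.41 Y32.06
G1 X98.88 Y20.74
M5
G0 X130.11 Y131.04
M3 S223
G1 X115.81 Y75.59 F3043
G1 X129.87 Y75.74
G1 X173.21 Y128.71
G1 X156.93 Y60.12
M5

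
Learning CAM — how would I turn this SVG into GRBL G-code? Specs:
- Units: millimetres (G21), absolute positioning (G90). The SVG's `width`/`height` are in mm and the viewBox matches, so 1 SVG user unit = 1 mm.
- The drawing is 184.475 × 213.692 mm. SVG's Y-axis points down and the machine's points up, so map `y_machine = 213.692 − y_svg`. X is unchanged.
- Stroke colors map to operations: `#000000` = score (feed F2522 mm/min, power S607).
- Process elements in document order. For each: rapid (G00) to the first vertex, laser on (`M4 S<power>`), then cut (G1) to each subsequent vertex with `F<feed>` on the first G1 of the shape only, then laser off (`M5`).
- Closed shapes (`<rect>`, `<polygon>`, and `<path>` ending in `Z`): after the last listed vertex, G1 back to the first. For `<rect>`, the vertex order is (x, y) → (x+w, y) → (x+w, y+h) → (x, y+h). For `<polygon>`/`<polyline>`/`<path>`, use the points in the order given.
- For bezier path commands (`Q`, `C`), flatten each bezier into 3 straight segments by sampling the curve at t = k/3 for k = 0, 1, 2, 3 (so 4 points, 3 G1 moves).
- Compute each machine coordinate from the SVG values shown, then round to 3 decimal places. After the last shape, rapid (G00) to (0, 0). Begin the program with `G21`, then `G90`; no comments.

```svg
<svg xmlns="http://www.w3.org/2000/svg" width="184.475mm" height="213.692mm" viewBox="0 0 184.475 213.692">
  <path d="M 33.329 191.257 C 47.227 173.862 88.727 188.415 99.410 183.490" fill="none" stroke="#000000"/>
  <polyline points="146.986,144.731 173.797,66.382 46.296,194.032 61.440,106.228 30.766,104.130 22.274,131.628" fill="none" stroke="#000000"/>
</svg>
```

1 u = 1 mm; y_m = 213.692 − y.

[1] `<path>` cubic bezier, #000000→score S607 F2522: (33.329,22.435) → (54.264,31.085) → (80.618,29.865) → (99.410,30.202)

[2] `<polyline>` open polyline, #000000→score S607 F2522: (146.986,68.961) → (173.797,147.310) → (46.296,19.660) → (61.440,107.464) → (30.766,109.562) → (22.274,82.064)

G21
G90
G00 X33.329 Y22.435
M4 S607
G1 X54.264 Y31.085 F2522
G1 X80.618 Y29.865
G1 X99.410 Y30.202
M5
G00 X146.986 Y68.961
M4 S607
G1 X173.797 Y147.310 F2522
G1 X46.296 Y19.660
G1 X61.440 Y107.464
G1 X30.766 Y109.562
G1 X22.274 Y82.064
M5
G00 X0.000 Y0.000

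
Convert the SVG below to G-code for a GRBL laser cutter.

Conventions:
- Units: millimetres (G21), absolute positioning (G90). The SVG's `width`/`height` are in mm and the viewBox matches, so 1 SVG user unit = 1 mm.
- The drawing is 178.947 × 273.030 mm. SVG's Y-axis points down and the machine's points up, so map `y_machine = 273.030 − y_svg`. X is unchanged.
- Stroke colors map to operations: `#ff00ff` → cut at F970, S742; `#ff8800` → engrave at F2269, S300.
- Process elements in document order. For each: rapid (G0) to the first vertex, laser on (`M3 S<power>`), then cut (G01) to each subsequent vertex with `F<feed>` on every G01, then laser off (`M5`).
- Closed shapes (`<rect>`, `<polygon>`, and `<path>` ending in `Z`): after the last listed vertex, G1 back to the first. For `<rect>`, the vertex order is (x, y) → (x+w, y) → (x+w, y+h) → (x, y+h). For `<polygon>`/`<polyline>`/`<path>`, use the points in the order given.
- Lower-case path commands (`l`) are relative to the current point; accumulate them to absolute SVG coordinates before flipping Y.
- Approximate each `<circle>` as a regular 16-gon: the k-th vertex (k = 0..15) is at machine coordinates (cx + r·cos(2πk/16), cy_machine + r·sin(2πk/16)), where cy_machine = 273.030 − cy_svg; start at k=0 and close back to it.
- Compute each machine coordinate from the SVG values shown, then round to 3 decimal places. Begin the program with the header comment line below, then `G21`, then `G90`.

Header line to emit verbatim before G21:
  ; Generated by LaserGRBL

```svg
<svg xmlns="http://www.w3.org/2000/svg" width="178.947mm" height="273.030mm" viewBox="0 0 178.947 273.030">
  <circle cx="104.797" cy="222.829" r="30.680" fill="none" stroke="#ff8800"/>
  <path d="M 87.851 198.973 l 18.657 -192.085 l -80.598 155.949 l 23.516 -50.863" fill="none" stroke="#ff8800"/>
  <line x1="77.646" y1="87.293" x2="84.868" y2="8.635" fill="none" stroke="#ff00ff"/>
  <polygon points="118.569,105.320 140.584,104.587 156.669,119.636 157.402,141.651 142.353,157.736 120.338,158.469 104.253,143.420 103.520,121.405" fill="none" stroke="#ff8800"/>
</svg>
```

viewBox `0 0 178.947 273.030` with mm width/height → 1 unit = 1 mm. Flip: y_m = 273.030 − y_svg.

**Shape 1** — `<circle>` circle, stroke `#ff8800` → engrave (S300, F2269). Machine vertices: (135.477,50.201) → (133.142,61.942) → (126.491,71.895) → (116.538,78.546) → (104.797,80.881) → (93.056,78.546) → (83.103,71.895) → (76.452,61.942) → (74.117,50.201) → (76.452,38.460) → (83.103,28.507) → (93.056,21.856) → (104.797,19.521) → (116.538,21.856) → (126.491,28.507) → (133.142,38.460) → (135.477,50.201). Closed: final G1 returns to the first vertex.

**Shape 2** — `<path>` open polyline, stroke `#ff8800` → engrave (S300, F2269). Machine vertices: (87.851,74.057) → (106.508,266.142) → (25.910,110.193) → (49.426,161.056). Open path.

**Shape 3** — `<line>` line segment, stroke `#ff00ff` → cut (S742, F970). Machine vertices: (77.646,185.737) → (84.868,264.395). Open path.

**Shape 4** — `<polygon>` regular polygon, stroke `#ff8800` → engrave (S300, F2269). Machine vertices: (118.569,167.710) → (140.584,168.443) → (156.669,153.394) → (157.402,131.379) → (142.353,115.294) → (120.338,114.561) → (104.253,129.610) → (103.520,151.625) → (118.569,167.710). Closed: final G1 returns to the first vertex.

; Generated by LaserGRBL
G21
G90
G0 X135.477 Y50.201
M3 S300
G01 X133.142 Y61.942 F2269
G01 X126.491 Y71.895 F2269
G01 X116.538 Y78.546 F2269
G01 X104.797 Y80.881 F2269
G01 X93.056 Y78.546 F2269
G01 X83.103 Y71.895 F2269
G01 X76.452 Y61.942 F2269
G01 X74.117 Y50.201 F2269
G01 X76.452 Y38.460 F2269
G01 X83.103 Y28.507 F2269
G01 X93.056 Y21.856 F2269
G01 X104.797 Y19.521 F2269
G01 X116.538 Y21.856 F2269
G01 X126.491 Y28.507 F2269
G01 X133.142 Y38.460 F2269
G01 X135.477 Y50.201 F2269
M5
G0 X87.851 Y74.057
M3 S300
G01 X106.508 Y266.142 F2269
G01 X25.910 Y110.193 F2269
G01 X49.426 Y161.056 F2269
M5
G0 X77.646 Y185.737
M3 S742
G01 X84.868 Y264.395 F970
M5
G0 X118.569 Y167.710
M3 S300
G01 X140.584 Y168.443 F2269
G01 X156.669 Y153.394 F2269
G01 X157.402 Y131.379 F2269
G01 X142.353 Y115.294 F2269
G01 X120.338 Y114.561 F2269
G01 X104.253 Y129.610 F2269
G01 X103.520 Y151.625 F2269
G01 X118.569 Y167.710 F2269
M5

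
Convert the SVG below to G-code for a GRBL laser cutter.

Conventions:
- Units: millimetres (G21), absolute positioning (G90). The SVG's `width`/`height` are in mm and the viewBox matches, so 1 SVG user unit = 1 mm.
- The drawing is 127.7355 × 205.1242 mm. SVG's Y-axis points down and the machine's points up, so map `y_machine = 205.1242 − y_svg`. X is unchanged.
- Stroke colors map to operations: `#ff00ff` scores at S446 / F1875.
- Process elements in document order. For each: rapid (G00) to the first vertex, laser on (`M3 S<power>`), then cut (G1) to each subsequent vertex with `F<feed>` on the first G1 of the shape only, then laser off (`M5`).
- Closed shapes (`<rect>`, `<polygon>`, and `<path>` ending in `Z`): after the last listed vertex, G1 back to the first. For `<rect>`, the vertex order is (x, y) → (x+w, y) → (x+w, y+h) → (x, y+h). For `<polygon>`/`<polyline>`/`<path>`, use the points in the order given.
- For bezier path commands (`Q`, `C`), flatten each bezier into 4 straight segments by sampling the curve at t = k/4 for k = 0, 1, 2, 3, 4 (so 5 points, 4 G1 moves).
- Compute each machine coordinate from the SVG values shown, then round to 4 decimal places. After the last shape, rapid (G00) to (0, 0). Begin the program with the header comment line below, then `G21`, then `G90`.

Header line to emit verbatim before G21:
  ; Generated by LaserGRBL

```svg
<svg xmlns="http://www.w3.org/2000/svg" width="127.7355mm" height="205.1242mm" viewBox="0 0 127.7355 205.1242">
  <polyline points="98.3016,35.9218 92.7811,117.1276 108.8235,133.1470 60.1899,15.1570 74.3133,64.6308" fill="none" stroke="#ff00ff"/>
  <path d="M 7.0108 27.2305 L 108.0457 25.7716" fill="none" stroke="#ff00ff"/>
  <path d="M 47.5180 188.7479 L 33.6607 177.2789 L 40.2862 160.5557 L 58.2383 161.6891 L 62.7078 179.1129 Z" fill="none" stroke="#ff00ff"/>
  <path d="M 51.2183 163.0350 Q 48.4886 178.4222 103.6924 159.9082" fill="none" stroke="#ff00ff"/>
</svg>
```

Since the viewBox matches the mm dimensions, user units are millimetres directly. The only transform is the Y-flip y_m = 205.1242 − y_svg.

Shape 1 is a open polyline drawn with `<polyline>`. Its stroke #ff00ff means score at S446, F1875. After flipping Y the toolpath is (98.3016,169.2024) → (92.7811,87.9966) → (108.8235,71.9772) → (60.1899,189.9672) → (74.3133,140.4934).

Shape 2 is a line segment drawn with `<path>`. Its stroke #ff00ff means score at S446, F1875. After flipping Y the toolpath is (7.0108,177.8937) → (108.0457,179.3526).

Shape 3 is a regular polygon drawn with `<path>`. Its stroke #ff00ff means score at S446, F1875. After flipping Y the toolpath is (47.5180,16.3763) → (33.6607,27.8453) → (40.2862,44.5685) → (58.2383,43.4351) → (62.7078,26.0113) → (47.5180,16.3763), returning to the start.

Shape 4 is a quadratic bezier drawn with `<path>`. Its stroke #ff00ff means score at S446, F1875. After flipping Y the toolpath is (51.2183,42.0892) → (53.4743,36.5144) → (62.9720,35.1773) → (79.7113,38.0778) → (103.6924,45.2160).

; Generated by LaserGRBL
G21
G90
G00 X98.3016 Y169.2024
M3 S446
G1 X92.7811 Y87.9966 F1875
G1 X108.8235 Y71.9772
G1 X60.1899 Y189.9672
G1 X74.3133 Y140.4934
M5
G00 X7.0108 Y177.8937
M3 S446
G1 X108.0457 Y179.3526 F1875
M5
G00 X47.5180 Y16.3763
M3 S446
G1 X33.6607 Y27.8453 F1875
G1 X40.2862 Y44.5685
G1 X58.2383 Y43.4351
G1 X62.7078 Y26.0113
G1 X47.5180 Y16.3763
M5
G00 X51.2183 Y42.0892
M3 S446
G1 X53.4743 Y36.5144 F1875
G1 X62.9720 Y35.1773
G1 X79.7113 Y38.0778
G1 X103.6924 Y45.2160
M5
G00 X0.0000 Y0.0000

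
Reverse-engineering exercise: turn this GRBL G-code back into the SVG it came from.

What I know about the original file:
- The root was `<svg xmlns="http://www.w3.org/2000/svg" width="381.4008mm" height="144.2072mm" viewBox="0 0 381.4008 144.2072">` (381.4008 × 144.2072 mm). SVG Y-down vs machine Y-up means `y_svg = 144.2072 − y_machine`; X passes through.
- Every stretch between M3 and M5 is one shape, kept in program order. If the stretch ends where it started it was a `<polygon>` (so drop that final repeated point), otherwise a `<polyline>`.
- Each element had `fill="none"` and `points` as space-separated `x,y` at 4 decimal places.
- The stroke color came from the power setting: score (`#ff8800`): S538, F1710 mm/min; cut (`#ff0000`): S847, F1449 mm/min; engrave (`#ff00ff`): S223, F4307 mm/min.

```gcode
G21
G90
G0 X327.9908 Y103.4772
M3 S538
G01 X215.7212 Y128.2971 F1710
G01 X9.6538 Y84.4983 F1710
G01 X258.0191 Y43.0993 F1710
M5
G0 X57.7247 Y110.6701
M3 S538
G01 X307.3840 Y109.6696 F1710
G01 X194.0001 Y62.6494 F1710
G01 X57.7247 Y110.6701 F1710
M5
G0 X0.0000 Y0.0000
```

<svg xmlns="http://www.w3.org/2000/svg" width="381.4008mm" height="144.2072mm" viewBox="0 0 381.4008 144.2072">
  <polyline points="327.9908,40.7300 215.7212,15.9101 9.6538,59.7089 258.0191,101.1079" fill="none" stroke="#ff8800"/>
  <polygon points="57.7247,33.5371 307.3840,34.5376 194.0001,81.5578" fill="none" stroke="#ff8800"/>
</svg>

Each laser-on run becomes one SVG element. Flip Y back into SVG space with y_svg = 144.2072 − y_machine. Every run uses S538, so all elements get stroke `#ff8800` (score).

Run 1: The run is open, so emit a `<polyline>` with points (Y-flipped): 327.9908,40.7300 215.7212,15.9101 9.6538,59.7089 258.0191,101.1079.

Run 2: The run returns to its start, so emit a `<polygon>` with points (Y-flipped): 57.7247,33.5371 307.3840,34.5376 194.0001,81.5578.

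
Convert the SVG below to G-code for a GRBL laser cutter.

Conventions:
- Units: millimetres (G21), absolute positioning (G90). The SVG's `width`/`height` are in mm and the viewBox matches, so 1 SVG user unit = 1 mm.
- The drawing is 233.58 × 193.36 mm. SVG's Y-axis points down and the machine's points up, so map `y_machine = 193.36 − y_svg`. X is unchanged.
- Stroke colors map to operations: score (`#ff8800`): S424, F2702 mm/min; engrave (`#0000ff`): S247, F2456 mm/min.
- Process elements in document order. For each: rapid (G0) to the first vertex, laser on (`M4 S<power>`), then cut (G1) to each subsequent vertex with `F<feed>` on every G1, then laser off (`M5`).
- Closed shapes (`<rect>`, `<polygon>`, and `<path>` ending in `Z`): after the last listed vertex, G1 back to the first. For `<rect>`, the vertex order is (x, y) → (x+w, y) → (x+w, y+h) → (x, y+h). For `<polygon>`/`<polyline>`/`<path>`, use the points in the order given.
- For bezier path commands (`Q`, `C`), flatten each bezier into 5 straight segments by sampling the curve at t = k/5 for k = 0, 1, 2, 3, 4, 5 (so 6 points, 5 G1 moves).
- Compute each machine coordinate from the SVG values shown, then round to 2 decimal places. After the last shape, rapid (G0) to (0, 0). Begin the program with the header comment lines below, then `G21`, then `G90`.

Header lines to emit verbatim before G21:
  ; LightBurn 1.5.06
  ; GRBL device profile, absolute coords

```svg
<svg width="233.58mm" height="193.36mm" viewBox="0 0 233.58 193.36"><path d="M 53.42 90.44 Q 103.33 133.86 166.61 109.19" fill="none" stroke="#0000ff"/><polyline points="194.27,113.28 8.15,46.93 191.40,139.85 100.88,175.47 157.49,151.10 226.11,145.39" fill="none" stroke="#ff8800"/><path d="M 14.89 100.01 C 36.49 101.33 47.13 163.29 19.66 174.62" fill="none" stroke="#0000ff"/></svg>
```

1 u = 1 mm; y_m = 193.36 − y.

[1] `<path>` quadratic bezier, #0000ff→engrave S247 F2456: (53.42,102.92) → (73.92,88.28) → (95.49,79.08) → (118.13,75.33) → (141.83,77.03) → (166.61,84.17)

[2] `<polyline>` open polyline, #ff8800→score S424 F2702: (194.27,80.08) → (8.15,146.43) → (191.40,53.51) → (100.88,17.89) → (157.49,42.26) → (226.11,47.97)

[3] `<path>` cubic bezier, #0000ff→engrave S247 F2456: (14.89,93.35) → (26.32,86.17) → (33.81,69.78) → (36.07,49.52) → (31.79,30.72) → (19.66,18.74)

; LightBurn 1.5.06
; GRBL device profile, absolute coords
G21
G90
G0 X53.42 Y102.92
M4 S247
G1 X73.92 Y88.28 F2456
G1 X95.49 Y79.08 F2456
G1 X118.13 Y75.33 F2456
G1 X141.83 Y77.03 F2456
G1 X166.61 Y84.17 F2456
M5
G0 X194.27 Y80.08
M4 S424
G1 X8.15 Y146.43 F2702
G1 X191.40 Y53.51 F2702
G1 X100.88 Y17.89 F2702
G1 X157.49 Y42.26 F2702
G1 X226.11 Y47.97 F2702
M5
G0 X14.89 Y93.35
M4 S247
G1 X26.32 Y86.17 F2456
G1 X33.81 Y69.78 F2456
G1 X36.07 Y49.52 F2456
G1 X31.79 Y30.72 F2456
G1 X19.66 Y18.74 F2456
M5
G0 X0.00 Y0.00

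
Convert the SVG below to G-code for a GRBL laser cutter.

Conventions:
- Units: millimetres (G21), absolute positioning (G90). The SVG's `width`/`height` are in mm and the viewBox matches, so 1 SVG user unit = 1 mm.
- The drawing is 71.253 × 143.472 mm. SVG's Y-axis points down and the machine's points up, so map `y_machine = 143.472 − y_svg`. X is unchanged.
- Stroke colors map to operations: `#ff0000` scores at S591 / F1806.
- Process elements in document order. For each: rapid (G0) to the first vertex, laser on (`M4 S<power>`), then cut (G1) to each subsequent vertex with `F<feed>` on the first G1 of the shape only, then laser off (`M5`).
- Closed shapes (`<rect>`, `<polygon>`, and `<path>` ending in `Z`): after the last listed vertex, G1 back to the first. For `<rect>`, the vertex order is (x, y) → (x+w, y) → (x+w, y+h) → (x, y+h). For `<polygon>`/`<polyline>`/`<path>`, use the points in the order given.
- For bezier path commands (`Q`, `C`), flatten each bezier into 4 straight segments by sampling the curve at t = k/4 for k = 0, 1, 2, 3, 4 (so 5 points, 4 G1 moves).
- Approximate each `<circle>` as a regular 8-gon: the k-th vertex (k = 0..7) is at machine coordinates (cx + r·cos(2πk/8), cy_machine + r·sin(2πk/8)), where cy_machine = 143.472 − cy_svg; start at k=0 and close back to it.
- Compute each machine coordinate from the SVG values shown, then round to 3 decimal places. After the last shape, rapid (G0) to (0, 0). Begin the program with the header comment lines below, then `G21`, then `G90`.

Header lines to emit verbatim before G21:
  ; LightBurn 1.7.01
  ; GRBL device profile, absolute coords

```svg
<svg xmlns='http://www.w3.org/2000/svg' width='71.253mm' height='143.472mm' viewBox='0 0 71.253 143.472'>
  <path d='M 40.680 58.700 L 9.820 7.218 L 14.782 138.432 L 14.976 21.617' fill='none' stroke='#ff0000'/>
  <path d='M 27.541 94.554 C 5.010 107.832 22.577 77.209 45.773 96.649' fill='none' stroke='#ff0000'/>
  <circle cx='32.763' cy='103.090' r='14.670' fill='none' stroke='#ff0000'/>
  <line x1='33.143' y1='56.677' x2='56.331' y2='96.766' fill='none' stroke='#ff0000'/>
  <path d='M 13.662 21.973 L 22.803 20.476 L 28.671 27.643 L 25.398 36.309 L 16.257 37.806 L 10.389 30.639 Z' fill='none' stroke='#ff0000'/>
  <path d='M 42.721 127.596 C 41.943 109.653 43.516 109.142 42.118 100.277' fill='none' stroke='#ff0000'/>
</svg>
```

; LightBurn 1.7.01
; GRBL device profile, absolute coords
G21
G90
G0 X40.680 Y84.772
M4 S591
G1 X9.820 Y136.254 F1806
G1 X14.782 Y5.040
G1 X14.976 Y121.855
M5
G0 X27.541 Y48.918
M4 S591
G1 X17.623 Y45.723 F1806
G1 X19.509 Y50.181
G1 X29.970 Y53.484
G1 X45.773 Y46.823
M5
G0 X47.433 Y40.382
M4 S591
G1 X43.136 Y50.755 F1806
G1 X32.763 Y55.052
G1 X22.390 Y50.755
G1 X18.093 Y40.382
G1 X22.390 Y30.009
G1 X32.763 Y25.712
G1 X43.136 Y30.009
G1 X47.433 Y40.382
M5
G0 X33.143 Y86.795
M4 S591
G1 X56.331 Y46.706 F1806
M5
G0 X13.662 Y121.499
M4 S591
G1 X22.803 Y122.996 F1806
G1 X28.671 Y115.829
G1 X25.398 Y107.163
G1 X16.257 Y105.666
G1 X10.389 Y112.833
G1 X13.662 Y121.499
M5
G0 X42.721 Y15.876
M4 S591
G1 X42.495 Y26.468 F1806
G1 X42.652 Y32.940
G1 X42.693 Y37.710
G1 X42.118 Y43.195
M5
G0 X0.000 Y0.000

Since the viewBox matches the mm dimensions, user units are millimetres directly. The only transform is the Y-flip y_m = 143.472 − y_svg.

Shape 1 is a open polyline drawn with `<path>`. Its stroke #ff0000 means score at S591, F1806. After flipping Y the toolpath is (40.680,84.772) → (9.820,136.254) → (14.782,5.040) → (14.976,121.855).

Shape 2 is a cubic bezier drawn with `<path>`. Its stroke #ff0000 means score at S591, F1806. After flipping Y the toolpath is (27.541,48.918) → (17.623,45.723) → (19.509,50.181) → (29.970,53.484) → (45.773,46.823).

Shape 3 is a circle drawn with `<circle>`. Its stroke #ff0000 means score at S591, F1806. After flipping Y the toolpath is (47.433,40.382) → (43.136,50.755) → (32.763,55.052) → (22.390,50.755) → (18.093,40.382) → (22.390,30.009) → (32.763,25.712) → (43.136,30.009) → (47.433,40.382), returning to the start.

Shape 4 is a line segment drawn with `<line>`. Its stroke #ff0000 means score at S591, F1806. After flipping Y the toolpath is (33.143,86.795) → (56.331,46.706).

Shape 5 is a regular polygon drawn with `<path>`. Its stroke #ff0000 means score at S591, F1806. After flipping Y the toolpath is (13.662,121.499) → (22.803,122.996) → (28.671,115.829) → (25.398,107.163) → (16.257,105.666) → (10.389,112.833) → (13.662,121.499), returning to the start.

Shape 6 is a cubic bezier drawn with `<path>`. Its stroke #ff0000 means score at S591, F1806. After flipping Y the toolpath is (42.721,15.876) → (42.495,26.468) → (42.652,32.940) → (42.693,37.710) → (42.118,43.195).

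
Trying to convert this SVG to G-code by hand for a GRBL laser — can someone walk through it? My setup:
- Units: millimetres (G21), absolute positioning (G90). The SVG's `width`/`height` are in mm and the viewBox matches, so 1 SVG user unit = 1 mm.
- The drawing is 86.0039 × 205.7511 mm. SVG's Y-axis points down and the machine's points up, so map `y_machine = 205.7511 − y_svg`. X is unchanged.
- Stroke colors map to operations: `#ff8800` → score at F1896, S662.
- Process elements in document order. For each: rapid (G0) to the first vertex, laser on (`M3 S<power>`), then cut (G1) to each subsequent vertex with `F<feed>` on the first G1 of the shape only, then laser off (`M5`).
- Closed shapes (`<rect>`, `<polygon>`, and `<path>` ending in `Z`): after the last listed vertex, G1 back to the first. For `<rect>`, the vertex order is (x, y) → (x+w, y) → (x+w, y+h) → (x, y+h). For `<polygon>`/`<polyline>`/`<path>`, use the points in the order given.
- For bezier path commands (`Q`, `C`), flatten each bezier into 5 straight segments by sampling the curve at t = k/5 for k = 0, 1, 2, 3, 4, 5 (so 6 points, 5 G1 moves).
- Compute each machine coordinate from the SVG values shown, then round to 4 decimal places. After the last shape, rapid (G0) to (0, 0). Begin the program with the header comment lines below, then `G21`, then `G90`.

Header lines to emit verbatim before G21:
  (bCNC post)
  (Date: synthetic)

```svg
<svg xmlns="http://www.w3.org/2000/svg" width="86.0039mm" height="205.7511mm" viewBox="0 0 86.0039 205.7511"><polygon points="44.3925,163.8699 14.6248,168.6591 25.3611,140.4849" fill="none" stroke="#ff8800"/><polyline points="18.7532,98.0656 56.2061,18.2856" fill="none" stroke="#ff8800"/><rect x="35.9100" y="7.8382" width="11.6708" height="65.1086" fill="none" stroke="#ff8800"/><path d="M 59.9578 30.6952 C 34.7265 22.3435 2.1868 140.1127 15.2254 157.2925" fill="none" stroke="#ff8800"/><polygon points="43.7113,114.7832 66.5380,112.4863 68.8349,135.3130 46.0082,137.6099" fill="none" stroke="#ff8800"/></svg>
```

viewBox `0 0 86.0039 205.7511` with mm width/height → 1 unit = 1 mm. Flip: y_m = 205.7511 − y_svg.

**Shape 1** — `<polygon>` regular polygon, stroke `#ff8800` → score (S662, F1896). Machine vertices: (44.3925,41.8812) → (14.6248,37.0920) → (25.3611,65.2662) → (44.3925,41.8812). Closed: final G1 returns to the first vertex.

**Shape 2** — `<polyline>` line segment, stroke `#ff8800` → score (S662, F1896). Machine vertices: (18.7532,107.6855) → (56.2061,187.4655). Open path.

**Shape 3** — `<rect>` rectangle, stroke `#ff8800` → score (S662, F1896). Machine vertices: (35.9100,197.9129) → (47.5808,197.9129) → (47.5808,132.8043) → (35.9100,132.8043) → (35.9100,197.9129). Closed: final G1 returns to the first vertex.

**Shape 4** — `<path>` cubic bezier, stroke `#ff8800` → score (S662, F1896). Control points (SVG): P0=(59.9578,30.6952), P1=(34.7265,22.3435), P2=(2.1868,140.1127), P3=(15.2254,157.2925); sampled at t=k/5. Machine vertices: (59.9578,175.0559) → (44.3651,166.7461) → (29.5570,139.0494) → (18.0719,102.8478) → (12.4485,69.0235) → (15.2254,48.4586). Open path.

**Shape 5** — `<polygon>` regular polygon, stroke `#ff8800` → score (S662, F1896). Machine vertices: (43.7113,90.9679) → (66.5380,93.2648) → (68.8349,70.4381) → (46.0082,68.1412) → (43.7113,90.9679). Closed: final G1 returns to the first vertex.

(bCNC post)
(Date: synthetic)
G21
G90
G0 X44.3925 Y41.8812
M3 S662
G1 X14.6248 Y37.0920 F1896
G1 X25.3611 Y65.2662
G1 X44.3925 Y41.8812
M5
G0 X18.7532 Y107.6855
M3 S662
G1 X56.2061 Y187.4655 F1896
M5
G0 X35.9100 Y197.9129
M3 S662
G1 X47.5808 Y197.9129 F1896
G1 X47.5808 Y132.8043
G1 X35.9100 Y132.8043
G1 X35.9100 Y197.9129
M5
G0 X59.9578 Y175.0559
M3 S662
G1 X44.3651 Y166.7461 F1896
G1 X29.5570 Y139.0494
G1 X18.0719 Y102.8478
G1 X12.4485 Y69.0235
G1 X15.2254 Y48.4586
M5
G0 X43.7113 Y90.9679
M3 S662
G1 X66.5380 Y93.2648 F1896
G1 X68.8349 Y70.4381
G1 X46.0082 Y68.1412
G1 X43.7113 Y90.9679
M5
G0 X0.0000 Y0.0000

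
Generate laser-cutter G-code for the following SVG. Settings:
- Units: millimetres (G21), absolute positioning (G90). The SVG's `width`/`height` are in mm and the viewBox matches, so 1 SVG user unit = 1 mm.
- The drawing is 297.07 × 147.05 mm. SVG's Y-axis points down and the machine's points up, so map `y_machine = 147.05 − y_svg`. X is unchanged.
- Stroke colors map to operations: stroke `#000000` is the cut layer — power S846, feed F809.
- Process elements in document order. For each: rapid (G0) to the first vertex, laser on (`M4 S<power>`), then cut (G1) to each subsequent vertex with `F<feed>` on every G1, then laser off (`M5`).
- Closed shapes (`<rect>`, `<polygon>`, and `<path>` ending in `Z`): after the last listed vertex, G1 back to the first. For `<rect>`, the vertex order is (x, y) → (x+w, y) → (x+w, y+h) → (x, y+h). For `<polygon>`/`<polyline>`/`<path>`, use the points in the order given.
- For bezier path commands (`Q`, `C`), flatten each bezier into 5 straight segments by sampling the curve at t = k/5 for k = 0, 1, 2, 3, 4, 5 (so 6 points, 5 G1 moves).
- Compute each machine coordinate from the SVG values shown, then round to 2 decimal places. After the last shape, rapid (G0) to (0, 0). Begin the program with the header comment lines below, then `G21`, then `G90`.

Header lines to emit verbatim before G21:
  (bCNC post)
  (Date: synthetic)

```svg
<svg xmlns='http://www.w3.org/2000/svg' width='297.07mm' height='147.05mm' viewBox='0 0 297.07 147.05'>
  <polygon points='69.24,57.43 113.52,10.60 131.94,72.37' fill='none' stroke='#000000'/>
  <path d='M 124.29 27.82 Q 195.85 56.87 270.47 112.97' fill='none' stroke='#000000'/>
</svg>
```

(bCNC post)
(Date: synthetic)
G21
G90
G0 X69.24 Y89.62
M4 S846
G1 X113.52 Y136.45 F809
G1 X131.94 Y74.68 F809
G1 X69.24 Y89.62 F809
M5
G0 X124.29 Y119.23
M4 S846
G1 X153.04 Y106.53 F809
G1 X182.03 Y91.66 F809
G1 X211.26 Y74.63 F809
G1 X240.74 Y55.44 F809
G1 X270.47 Y34.08 F809
M5
G0 X0.00 Y0.00

viewBox `0 0 297.07 147.05` with mm width/height → 1 unit = 1 mm. Flip: y_m = 147.05 − y_svg.

**Shape 1** — `<polygon>` regular polygon, stroke `#000000` → cut (S846, F809). Machine vertices: (69.24,89.62) → (113.52,136.45) → (131.94,74.68) → (69.24,89.62). Closed: final G1 returns to the first vertex.

**Shape 2** — `<path>` quadratic bezier, stroke `#000000` → cut (S846, F809). Control points (SVG): P0=(124.29,27.82), P1=(195.85,56.87), P2=(270.47,112.97); sampled at t=k/5. Machine vertices: (124.29,119.23) → (153.04,106.53) → (182.03,91.66) → (211.26,74.63) → (240.74,55.44) → (270.47,34.08). Open path.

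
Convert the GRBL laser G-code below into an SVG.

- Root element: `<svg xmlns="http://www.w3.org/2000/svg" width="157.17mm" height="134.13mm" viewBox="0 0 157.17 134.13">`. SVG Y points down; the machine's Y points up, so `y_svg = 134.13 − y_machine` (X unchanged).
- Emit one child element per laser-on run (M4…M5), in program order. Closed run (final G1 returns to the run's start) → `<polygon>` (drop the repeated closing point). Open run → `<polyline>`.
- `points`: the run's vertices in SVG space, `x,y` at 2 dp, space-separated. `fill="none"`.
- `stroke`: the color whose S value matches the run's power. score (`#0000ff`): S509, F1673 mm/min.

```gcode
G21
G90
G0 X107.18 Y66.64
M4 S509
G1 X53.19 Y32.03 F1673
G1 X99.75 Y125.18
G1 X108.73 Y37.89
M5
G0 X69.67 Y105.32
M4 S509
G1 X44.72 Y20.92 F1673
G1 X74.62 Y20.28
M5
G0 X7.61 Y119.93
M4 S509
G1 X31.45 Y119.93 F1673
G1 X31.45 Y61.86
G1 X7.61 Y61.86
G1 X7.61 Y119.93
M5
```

y_svg = 134.13 − y_m. Every run uses S509, so all elements get stroke `#0000ff` (score).

[1] open run; points: 107.18,67.49 53.19,102.10 99.75,8.95 108.73,96.24

[2] open run; points: 69.67,28.81 44.72,113.21 74.62,113.85

[3] closed run; points: 7.61,14.20 31.45,14.20 31.45,72.27 7.61,72.27

<svg xmlns="http://www.w3.org/2000/svg" width="157.17mm" height="134.13mm" viewBox="0 0 157.17 134.13">
  <polyline points="107.18,67.49 53.19,102.10 99.75,8.95 108.73,96.24" fill="none" stroke="#0000ff"/>
  <polyline points="69.67,28.81 44.72,113.21 74.62,113.85" fill="none" stroke="#0000ff"/>
  <polygon points="7.61,14.20 31.45,14.20 31.45,72.27 7.61,72.27" fill="none" stroke="#0000ff"/>
</svg>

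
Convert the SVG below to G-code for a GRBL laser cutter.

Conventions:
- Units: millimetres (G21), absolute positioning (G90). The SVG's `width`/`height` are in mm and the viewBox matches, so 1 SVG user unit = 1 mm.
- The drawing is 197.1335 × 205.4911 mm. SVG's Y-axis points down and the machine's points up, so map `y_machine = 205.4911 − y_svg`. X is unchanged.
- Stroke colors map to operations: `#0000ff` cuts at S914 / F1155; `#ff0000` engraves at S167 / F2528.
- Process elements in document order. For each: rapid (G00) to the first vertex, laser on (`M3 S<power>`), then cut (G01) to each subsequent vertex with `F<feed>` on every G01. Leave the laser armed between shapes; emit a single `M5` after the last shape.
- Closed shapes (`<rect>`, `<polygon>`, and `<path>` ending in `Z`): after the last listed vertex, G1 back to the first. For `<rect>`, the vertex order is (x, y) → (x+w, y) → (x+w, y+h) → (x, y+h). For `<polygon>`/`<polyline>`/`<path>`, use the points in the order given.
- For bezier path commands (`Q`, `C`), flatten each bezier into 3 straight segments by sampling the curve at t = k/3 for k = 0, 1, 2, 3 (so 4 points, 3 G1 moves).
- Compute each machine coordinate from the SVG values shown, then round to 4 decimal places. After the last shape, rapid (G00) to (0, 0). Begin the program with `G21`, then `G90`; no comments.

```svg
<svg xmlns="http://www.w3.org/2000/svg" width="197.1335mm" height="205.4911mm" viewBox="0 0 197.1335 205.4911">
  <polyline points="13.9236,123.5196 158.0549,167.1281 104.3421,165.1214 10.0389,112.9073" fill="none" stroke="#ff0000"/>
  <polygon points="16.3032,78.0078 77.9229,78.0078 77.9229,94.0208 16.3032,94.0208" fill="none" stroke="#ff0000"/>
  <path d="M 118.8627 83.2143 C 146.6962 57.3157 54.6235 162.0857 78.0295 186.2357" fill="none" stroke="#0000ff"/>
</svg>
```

viewBox `0 0 197.1335 205.4911` with mm width/height → 1 unit = 1 mm. Flip: y_m = 205.4911 − y_svg.

**Shape 1** — `<polyline>` open polyline, stroke `#ff0000` → engrave (S167, F2528). Machine vertices: (13.9236,81.9715) → (158.0549,38.3630) → (104.3421,40.3697) → (10.0389,92.5838). Open path.

**Shape 2** — `<polygon>` rectangle, stroke `#ff0000` → engrave (S167, F2528). Machine vertices: (16.3032,127.4833) → (77.9229,127.4833) → (77.9229,111.4703) → (16.3032,111.4703) → (16.3032,127.4833). Closed: final G1 returns to the first vertex.

**Shape 3** — `<path>` cubic bezier, stroke `#0000ff` → cut (S914, F1155). Control points (SVG): P0=(118.8627,83.2143), P1=(146.6962,57.3157), P2=(54.6235,162.0857), P3=(78.0295,186.2357); sampled at t=k/3. Machine vertices: (118.8627,122.2768) → (115.4454,112.4447) → (84.3984,62.4532) → (78.0295,19.2554). Open path.

G21
G90
G00 X13.9236 Y81.9715
M3 S167
G01 X158.0549 Y38.3630 F2528
G01 X104.3421 Y40.3697 F2528
G01 X10.0389 Y92.5838 F2528
G00 X16.3032 Y127.4833
M3 S167
G01 X77.9229 Y127.4833 F2528
G01 X77.9229 Y111.4703 F2528
G01 X16.3032 Y111.4703 F2528
G01 X16.3032 Y127.4833 F2528
G00 X118.8627 Y122.2768
M3 S914
G01 X115.4454 Y112.4447 F1155
G01 X84.3984 Y62.4532 F1155
G01 X78.0295 Y19.2554 F1155
M5
G00 X0.0000 Y0.0000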